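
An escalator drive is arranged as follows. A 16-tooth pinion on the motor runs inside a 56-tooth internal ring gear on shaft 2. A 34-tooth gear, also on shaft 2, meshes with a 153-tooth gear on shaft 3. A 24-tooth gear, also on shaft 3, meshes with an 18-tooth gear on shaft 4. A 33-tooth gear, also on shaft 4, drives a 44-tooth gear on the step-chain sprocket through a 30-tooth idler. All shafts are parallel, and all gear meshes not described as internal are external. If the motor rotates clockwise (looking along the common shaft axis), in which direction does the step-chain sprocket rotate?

the motor → shaft 2: internal mesh, same direction → CW.
shaft 2 → shaft 3: external mesh, 1 reversal → CCW.
shaft 3 → shaft 4: external mesh, 1 reversal → CW.
shaft 4 → the step-chain sprocket: driver → idler → driven is 2 external meshes, 2 reversals → CW.
4 reversals in total — an even number — so the step-chain sprocket turns the same way as the motor.

clockwise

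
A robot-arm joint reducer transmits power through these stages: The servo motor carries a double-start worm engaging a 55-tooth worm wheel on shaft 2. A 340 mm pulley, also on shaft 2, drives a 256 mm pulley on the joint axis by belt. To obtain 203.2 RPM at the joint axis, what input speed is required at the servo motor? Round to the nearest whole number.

Overall ratio R = 27.5 × 0.75294 = 20.706.
Required input speed = output speed × R = 203.2 × 20.706 = 4207.4 RPM.

4207 RPM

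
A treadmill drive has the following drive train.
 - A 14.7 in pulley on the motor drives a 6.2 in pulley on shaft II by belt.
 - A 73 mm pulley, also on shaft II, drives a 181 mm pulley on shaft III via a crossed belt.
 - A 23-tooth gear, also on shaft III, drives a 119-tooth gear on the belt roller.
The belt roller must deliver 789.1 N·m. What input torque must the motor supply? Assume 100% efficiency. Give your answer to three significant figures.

146 N·m

Overall ratio R = 0.42177 × 2.4795 × 5.1739 = 5.4106.
Input torque = output torque / R = 789.1 / 5.4106 = 145.84 N·m.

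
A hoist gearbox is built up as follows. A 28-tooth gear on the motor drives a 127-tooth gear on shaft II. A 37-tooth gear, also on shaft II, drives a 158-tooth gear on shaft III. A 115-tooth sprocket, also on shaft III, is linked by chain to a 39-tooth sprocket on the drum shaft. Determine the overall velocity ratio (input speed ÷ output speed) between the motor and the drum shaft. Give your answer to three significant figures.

Each stage contributes driven/driver: gear mesh 127/28 = 4.5357, gear mesh 158/37 = 4.2703, chain 39/115 = 0.33913.
Overall: 4.5357 × 4.2703 × 0.33913 = 6.5685.

6.57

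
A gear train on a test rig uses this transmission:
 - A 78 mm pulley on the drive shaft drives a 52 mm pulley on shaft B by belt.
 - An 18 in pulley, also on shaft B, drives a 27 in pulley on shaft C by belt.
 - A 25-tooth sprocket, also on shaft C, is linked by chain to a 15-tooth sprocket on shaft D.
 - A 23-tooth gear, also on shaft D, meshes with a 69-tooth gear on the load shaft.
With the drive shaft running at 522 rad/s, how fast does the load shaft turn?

290 rad/s

the drive shaft → shaft B (belt, 52/78): 522 ÷ 0.66667 = 783 rad/s
shaft B → shaft C (belt, 27/18): 783 ÷ 1.5 = 522 rad/s
shaft C → shaft D (chain, 15/25): 522 ÷ 0.6 = 870 rad/s
shaft D → the load shaft (gear mesh, 69/23): 870 ÷ 3 = 290 rad/s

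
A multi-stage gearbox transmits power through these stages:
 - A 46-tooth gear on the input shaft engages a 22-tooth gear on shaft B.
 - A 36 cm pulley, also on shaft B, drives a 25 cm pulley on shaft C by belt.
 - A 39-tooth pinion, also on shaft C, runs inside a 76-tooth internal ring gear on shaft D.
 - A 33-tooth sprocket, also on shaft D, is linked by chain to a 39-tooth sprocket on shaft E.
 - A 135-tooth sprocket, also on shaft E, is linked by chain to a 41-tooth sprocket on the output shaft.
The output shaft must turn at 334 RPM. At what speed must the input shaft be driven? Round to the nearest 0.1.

Overall ratio R = 0.47826 × 0.69444 × 1.9487 × 1.1818 × 0.3037 = 0.2323.
Required input speed = output speed × R = 334 × 0.2323 = 77.589 RPM.

77.6 RPM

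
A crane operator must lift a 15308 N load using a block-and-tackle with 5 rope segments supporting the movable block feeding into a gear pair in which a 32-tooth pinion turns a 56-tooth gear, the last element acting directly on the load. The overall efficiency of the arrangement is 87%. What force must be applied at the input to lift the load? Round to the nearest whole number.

Block-and-tackle MA = number of supporting rope parts = 5.
Gear pair MA = 56/32 = 1.75.
Combined ideal MA = 5 × 1.75 = 8.75.
Actual MA = 8.75 × 0.87 = 7.6125.
Effort = load / actual MA = 15308 / 7.6125 = 2010.9 N.

2011 N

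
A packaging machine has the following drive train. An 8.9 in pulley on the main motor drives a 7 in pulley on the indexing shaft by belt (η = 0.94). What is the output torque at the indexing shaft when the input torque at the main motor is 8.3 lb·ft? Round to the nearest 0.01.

belt 7/8.9 = 0.78652 → τ = 8.3·0.78652·0.94 = 6.1364 lb·ft

6.14 lb·ft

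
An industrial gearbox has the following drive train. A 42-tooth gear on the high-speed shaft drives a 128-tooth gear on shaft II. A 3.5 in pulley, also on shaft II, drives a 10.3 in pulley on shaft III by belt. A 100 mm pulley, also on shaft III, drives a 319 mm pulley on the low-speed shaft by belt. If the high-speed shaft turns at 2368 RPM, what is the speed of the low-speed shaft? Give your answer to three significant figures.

82.8 RPM

gear mesh 128/42 = 3.0476 → 2368/3.0476 = 777 RPM
belt 10.3/3.5 = 2.9429 → 777/2.9429 = 264.03 RPM
belt 319/100 = 3.19 → 264.03/3.19 = 82.768 RPM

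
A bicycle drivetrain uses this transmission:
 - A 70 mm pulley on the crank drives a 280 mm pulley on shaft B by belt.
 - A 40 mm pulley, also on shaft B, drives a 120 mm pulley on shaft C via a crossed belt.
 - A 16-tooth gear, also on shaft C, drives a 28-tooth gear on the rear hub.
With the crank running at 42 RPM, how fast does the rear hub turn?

2 RPM

belt 280/70 = 4 → 42/4 = 10.5 RPM
belt 120/40 = 3 → 10.5/3 = 3.5 RPM
gear mesh 28/16 = 1.75 → 3.5/1.75 = 2 RPM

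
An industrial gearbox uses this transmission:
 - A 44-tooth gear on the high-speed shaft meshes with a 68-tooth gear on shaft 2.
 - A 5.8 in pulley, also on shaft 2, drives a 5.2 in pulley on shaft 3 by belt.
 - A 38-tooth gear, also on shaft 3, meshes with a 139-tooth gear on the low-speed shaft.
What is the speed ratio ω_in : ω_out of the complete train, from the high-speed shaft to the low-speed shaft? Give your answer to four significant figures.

Each stage contributes driven/driver: gear mesh 68/44 = 1.5455, belt 5.2/5.8 = 0.89655, gear mesh 139/38 = 3.6579.
Overall: 1.5455 × 0.89655 × 3.6579 = 5.0683.

5.068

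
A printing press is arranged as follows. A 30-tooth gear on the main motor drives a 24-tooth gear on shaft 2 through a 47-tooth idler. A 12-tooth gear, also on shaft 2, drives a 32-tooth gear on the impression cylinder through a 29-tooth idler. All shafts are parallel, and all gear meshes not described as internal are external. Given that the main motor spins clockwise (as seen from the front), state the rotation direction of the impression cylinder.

clockwise

the main motor → shaft 2: driver → idler → driven is 2 external meshes, 2 reversals → CW.
shaft 2 → the impression cylinder: driver → idler → driven is 2 external meshes, 2 reversals → CW.
4 reversals in total — an even number — so the impression cylinder turns the same way as the main motor.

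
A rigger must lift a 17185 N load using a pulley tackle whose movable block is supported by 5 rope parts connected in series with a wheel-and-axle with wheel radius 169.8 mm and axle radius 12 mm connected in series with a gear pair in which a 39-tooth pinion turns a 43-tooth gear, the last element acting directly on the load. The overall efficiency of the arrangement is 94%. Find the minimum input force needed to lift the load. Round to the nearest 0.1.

Block-and-tackle MA = number of supporting rope parts = 5.
Wheel-and-axle MA = R/r = 169.8/12 = 14.15.
Gear pair MA = 43/39 = 1.1026.
Combined ideal MA = 5 × 14.15 × 1.1026 = 78.006.
Actual MA = 78.006 × 0.94 = 73.326.
Effort = load / actual MA = 17185 / 73.326 = 234.36 N.

234.4 N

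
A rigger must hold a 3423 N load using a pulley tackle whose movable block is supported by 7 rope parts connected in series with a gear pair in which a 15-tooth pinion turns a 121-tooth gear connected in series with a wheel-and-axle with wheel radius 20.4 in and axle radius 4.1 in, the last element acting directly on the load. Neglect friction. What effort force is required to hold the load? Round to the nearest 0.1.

Block-and-tackle MA = number of supporting rope parts = 7.
Gear pair MA = 121/15 = 8.0667.
Wheel-and-axle MA = R/r = 20.4/4.1 = 4.9756.
Combined ideal MA = 7 × 8.0667 × 4.9756 = 280.96.
Effort = load / MA = 3423 / 280.96 = 12.183 N.

12.2 N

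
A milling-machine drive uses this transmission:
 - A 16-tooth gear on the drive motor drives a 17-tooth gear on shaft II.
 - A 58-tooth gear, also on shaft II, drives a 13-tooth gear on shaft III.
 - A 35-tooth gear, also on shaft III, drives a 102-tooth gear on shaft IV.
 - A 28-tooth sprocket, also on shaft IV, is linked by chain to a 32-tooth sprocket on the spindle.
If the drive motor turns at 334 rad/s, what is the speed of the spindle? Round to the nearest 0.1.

the drive motor → shaft II (gear mesh, 17/16): 334 ÷ 1.0625 = 314.35 rad/s
shaft II → shaft III (gear mesh, 13/58): 314.35 ÷ 0.22414 = 1402.5 rad/s
shaft III → shaft IV (gear mesh, 102/35): 1402.5 ÷ 2.9143 = 481.25 rad/s
shaft IV → the spindle (chain, 32/28): 481.25 ÷ 1.1429 = 421.09 rad/s

421.1 rad/s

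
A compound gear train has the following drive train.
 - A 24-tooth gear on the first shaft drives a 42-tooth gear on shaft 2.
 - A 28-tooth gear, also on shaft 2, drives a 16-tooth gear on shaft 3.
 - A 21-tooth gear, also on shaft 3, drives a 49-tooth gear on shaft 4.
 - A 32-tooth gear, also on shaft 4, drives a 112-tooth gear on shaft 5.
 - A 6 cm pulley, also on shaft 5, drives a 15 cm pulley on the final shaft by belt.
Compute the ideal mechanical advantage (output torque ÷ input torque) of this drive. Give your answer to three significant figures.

Each stage contributes driven/driver: gear mesh 42/24 = 1.75, gear mesh 16/28 = 0.57143, gear mesh 49/21 = 2.3333, gear mesh 112/32 = 3.5, belt 15/6 = 2.5.
Overall: 1.75 × 0.57143 × 2.3333 × 3.5 × 2.5 = 20.417.

20.4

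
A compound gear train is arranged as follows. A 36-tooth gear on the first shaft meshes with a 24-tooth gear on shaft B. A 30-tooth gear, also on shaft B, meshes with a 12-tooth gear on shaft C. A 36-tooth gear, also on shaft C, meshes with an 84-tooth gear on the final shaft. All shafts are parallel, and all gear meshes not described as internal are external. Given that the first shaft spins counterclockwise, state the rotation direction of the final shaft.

clockwise

the first shaft → shaft B: external mesh, 1 reversal → CW.
shaft B → shaft C: external mesh, 1 reversal → CCW.
shaft C → the final shaft: external mesh, 1 reversal → CW.
3 reversals in total — an odd number — so the final shaft turns opposite to the first shaft.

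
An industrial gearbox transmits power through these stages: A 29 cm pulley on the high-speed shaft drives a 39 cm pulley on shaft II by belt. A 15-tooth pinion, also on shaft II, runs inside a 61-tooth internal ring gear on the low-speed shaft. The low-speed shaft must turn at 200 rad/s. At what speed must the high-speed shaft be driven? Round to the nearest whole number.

Overall ratio R = 1.3448 × 4.0667 = 5.469.
Required input speed = output speed × R = 200 × 5.469 = 1093.8 rad/s.

1094 rad/s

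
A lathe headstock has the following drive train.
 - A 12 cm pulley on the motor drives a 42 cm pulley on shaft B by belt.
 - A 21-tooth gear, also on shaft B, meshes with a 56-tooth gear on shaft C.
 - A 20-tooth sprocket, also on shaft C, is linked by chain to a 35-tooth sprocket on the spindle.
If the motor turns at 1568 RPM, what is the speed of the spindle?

96 RPM

Belt: ratio = 42/12 = 3.5, so shaft B turns at 1568 / 3.5 = 448 RPM.
Gear mesh: ratio = 56/21 = 2.6667, so shaft C turns at 448 / 2.6667 = 168 RPM.
Chain: ratio = 35/20 = 1.75, so the spindle turns at 168 / 1.75 = 96 RPM.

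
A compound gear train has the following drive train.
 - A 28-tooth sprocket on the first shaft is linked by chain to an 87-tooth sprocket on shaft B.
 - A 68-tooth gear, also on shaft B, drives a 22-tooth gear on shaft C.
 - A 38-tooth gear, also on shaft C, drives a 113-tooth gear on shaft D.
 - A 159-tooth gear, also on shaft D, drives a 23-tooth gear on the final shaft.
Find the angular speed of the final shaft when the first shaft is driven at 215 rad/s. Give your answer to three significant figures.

the first shaft → shaft B (chain, 87/28): 215 ÷ 3.1071 = 69.195 rad/s
shaft B → shaft C (gear mesh, 22/68): 69.195 ÷ 0.32353 = 213.88 rad/s
shaft C → shaft D (gear mesh, 113/38): 213.88 ÷ 2.9737 = 71.923 rad/s
shaft D → the final shaft (gear mesh, 23/159): 71.923 ÷ 0.14465 = 497.21 rad/s

497 rad/s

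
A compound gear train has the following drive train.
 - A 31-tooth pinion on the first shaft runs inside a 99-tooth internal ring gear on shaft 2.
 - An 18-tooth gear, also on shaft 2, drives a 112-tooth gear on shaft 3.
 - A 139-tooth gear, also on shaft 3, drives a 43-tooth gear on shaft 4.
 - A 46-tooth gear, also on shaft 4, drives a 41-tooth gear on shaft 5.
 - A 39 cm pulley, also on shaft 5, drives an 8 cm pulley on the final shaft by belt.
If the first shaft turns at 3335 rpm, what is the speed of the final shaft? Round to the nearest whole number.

internal gear 99/31 = 3.1935 → 3335/3.1935 = 1044.3 rpm
gear mesh 112/18 = 6.2222 → 1044.3/6.2222 = 167.83 rpm
gear mesh 43/139 = 0.30935 → 167.83/0.30935 = 542.53 rpm
gear mesh 41/46 = 0.8913 → 542.53/0.8913 = 608.69 rpm
belt 8/39 = 0.20513 → 608.69/0.20513 = 2967.4 rpm

2967 rpm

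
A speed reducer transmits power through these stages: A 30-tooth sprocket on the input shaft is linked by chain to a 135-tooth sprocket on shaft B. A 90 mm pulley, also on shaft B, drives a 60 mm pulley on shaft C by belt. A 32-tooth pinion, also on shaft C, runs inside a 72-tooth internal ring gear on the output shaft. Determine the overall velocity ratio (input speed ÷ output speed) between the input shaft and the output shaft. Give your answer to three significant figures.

Each stage contributes driven/driver: chain 135/30 = 4.5, belt 60/90 = 0.66667, internal gear 72/32 = 2.25.
Overall: 4.5 × 0.66667 × 2.25 = 6.75.

6.75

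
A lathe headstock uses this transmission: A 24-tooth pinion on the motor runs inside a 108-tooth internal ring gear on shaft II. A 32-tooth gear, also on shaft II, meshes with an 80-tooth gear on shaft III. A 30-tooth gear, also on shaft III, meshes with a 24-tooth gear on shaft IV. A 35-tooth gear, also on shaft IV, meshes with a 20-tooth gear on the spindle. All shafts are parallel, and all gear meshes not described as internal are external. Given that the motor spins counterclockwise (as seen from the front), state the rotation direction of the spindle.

clockwise

the motor → shaft II: internal mesh, same direction → CCW.
shaft II → shaft III: external mesh, 1 reversal → CW.
shaft III → shaft IV: external mesh, 1 reversal → CCW.
shaft IV → the spindle: external mesh, 1 reversal → CW.
3 reversals in total — an odd number — so the spindle turns opposite to the motor.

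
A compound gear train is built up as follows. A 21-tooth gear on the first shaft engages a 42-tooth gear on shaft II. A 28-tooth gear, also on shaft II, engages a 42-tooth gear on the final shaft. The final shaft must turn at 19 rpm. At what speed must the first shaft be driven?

57 rpm

Overall ratio R = 2 × 1.5 = 3.
Required input speed = output speed × R = 19 × 3 = 57 rpm.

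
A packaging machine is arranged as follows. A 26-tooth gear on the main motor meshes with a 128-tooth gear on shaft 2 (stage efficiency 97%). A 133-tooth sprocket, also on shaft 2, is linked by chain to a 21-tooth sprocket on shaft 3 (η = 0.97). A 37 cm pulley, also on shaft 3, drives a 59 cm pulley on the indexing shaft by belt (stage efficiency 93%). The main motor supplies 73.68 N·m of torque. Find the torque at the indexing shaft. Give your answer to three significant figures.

Gear mesh: ratio = 128/26 = 4.9231; torque at shaft 2 = 73.68 × 4.9231 × 0.97 = 351.85 N·m.
Chain: ratio = 21/133 = 0.15789; torque at shaft 3 = 351.85 × 0.15789 × 0.97 = 53.889 N·m.
Belt: ratio = 59/37 = 1.5946; torque at the indexing shaft = 53.889 × 1.5946 × 0.93 = 79.915 N·m.

79.9 N·m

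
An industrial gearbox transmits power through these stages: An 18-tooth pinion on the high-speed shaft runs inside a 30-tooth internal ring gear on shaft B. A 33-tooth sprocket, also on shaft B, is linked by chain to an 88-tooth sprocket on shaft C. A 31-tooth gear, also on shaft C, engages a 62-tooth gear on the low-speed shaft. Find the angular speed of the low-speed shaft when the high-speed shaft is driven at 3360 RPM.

378 RPM

internal gear 30/18 = 1.6667 → 3360/1.6667 = 2016 RPM
chain 88/33 = 2.6667 → 2016/2.6667 = 756 RPM
gear mesh 62/31 = 2 → 756/2 = 378 RPM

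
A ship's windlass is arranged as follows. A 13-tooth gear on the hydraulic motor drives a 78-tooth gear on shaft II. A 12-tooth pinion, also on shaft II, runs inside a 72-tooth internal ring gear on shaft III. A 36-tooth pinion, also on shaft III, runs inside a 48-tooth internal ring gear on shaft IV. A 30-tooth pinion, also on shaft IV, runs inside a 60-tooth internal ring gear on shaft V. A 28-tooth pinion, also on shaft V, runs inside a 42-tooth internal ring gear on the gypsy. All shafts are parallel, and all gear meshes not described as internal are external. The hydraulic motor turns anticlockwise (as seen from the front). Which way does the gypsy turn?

the hydraulic motor → shaft II: external mesh, 1 reversal → CW.
shaft II → shaft III: internal mesh, same direction → CW.
shaft III → shaft IV: internal mesh, same direction → CW.
shaft IV → shaft V: internal mesh, same direction → CW.
shaft V → the gypsy: internal mesh, same direction → CW.
1 reversal in total — an odd number — so the gypsy turns opposite to the hydraulic motor.

clockwise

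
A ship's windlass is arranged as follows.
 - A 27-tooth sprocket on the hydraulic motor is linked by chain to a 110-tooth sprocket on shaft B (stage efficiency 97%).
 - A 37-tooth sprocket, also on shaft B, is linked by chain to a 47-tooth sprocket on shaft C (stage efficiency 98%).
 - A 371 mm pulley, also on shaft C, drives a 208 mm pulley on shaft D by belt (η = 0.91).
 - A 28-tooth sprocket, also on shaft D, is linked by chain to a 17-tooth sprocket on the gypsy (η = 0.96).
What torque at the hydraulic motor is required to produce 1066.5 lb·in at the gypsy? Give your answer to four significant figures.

729.0 lb·in

Overall ratio R = 4.0741 × 1.2703 × 0.56065 × 0.60714 = 1.7616; overall efficiency η = 0.97 × 0.98 × 0.91 × 0.96 = 0.8304.
Input torque = output torque / (R × η) = 1066.5 / (1.7616 × 0.8304) = 729.03 lb·in.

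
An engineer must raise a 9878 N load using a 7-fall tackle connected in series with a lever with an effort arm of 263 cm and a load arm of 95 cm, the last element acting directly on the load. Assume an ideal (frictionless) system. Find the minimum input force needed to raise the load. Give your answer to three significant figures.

Block-and-tackle MA = number of supporting rope parts = 7.
Lever MA = effort arm / load arm = 263/95 = 2.7684.
Combined ideal MA = 7 × 2.7684 = 19.379.
Effort = load / MA = 9878 / 19.379 = 509.73 N.

510 N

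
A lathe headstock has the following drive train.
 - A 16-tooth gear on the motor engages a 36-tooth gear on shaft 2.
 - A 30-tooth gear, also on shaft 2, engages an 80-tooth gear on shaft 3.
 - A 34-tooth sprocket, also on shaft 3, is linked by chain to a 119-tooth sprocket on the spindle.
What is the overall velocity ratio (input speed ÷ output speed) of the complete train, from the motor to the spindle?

21

Each stage contributes driven/driver: gear mesh 36/16 = 2.25, gear mesh 80/30 = 2.6667, chain 119/34 = 3.5.
Overall: 2.25 × 2.6667 × 3.5 = 21.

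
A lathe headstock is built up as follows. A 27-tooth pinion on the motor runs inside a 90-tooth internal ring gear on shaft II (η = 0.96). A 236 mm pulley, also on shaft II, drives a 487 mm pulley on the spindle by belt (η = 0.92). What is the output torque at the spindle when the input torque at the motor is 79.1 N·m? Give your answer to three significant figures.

481 N·m

After the internal gear (90/27): 79.1 × 3.3333 × 0.96 = 253.12 N·m
After the belt (487/236): 253.12 × 2.0636 × 0.92 = 480.54 N·m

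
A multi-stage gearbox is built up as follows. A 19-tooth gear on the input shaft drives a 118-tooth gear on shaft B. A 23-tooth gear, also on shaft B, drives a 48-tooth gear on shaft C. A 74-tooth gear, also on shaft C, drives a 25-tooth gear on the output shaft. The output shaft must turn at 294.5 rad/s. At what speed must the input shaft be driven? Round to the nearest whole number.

Overall ratio R = 6.2105 × 2.087 × 0.33784 = 4.3787.
Required input speed = output speed × R = 294.5 × 4.3787 = 1289.5 rad/s.

1290 rad/s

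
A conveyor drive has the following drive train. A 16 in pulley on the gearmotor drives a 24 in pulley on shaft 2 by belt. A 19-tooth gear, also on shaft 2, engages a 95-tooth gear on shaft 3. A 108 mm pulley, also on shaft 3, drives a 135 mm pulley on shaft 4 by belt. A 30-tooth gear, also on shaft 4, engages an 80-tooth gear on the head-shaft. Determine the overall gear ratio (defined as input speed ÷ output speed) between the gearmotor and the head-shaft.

Each stage contributes driven/driver: belt 24/16 = 1.5, gear mesh 95/19 = 5, belt 135/108 = 1.25, gear mesh 80/30 = 2.6667.
Overall: 1.5 × 5 × 1.25 × 2.6667 = 25.

25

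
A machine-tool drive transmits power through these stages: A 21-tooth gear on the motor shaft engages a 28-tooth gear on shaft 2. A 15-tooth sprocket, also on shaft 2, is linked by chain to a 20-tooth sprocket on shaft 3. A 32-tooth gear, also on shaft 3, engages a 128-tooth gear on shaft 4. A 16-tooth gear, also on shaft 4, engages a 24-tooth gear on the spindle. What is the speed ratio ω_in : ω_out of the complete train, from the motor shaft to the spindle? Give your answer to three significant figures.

10.7

Each stage contributes driven/driver: gear mesh 28/21 = 1.3333, chain 20/15 = 1.3333, gear mesh 128/32 = 4, gear mesh 24/16 = 1.5.
Overall: 1.3333 × 1.3333 × 4 × 1.5 = 10.667.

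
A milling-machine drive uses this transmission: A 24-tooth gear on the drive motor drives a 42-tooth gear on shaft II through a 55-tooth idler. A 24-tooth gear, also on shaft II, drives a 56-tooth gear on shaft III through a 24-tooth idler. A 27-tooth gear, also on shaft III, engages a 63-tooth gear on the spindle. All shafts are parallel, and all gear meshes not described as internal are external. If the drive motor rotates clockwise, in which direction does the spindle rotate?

the drive motor → shaft II: driver → idler → driven is 2 external meshes, 2 reversals → CW.
shaft II → shaft III: driver → idler → driven is 2 external meshes, 2 reversals → CW.
shaft III → the spindle: external mesh, 1 reversal → CCW.
5 reversals in total — an odd number — so the spindle turns opposite to the drive motor.

counterclockwise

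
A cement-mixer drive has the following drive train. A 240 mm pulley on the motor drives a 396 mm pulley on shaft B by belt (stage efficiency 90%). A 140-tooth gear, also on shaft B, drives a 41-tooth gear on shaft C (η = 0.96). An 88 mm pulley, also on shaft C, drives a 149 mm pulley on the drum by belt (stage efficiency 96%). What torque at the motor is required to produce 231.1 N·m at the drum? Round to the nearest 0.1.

340.5 N·m

Overall ratio R = 1.65 × 0.29286 × 1.6932 = 0.81817; overall efficiency η = 0.90 × 0.96 × 0.96 = 0.8294.
Input torque = output torque / (R × η) = 231.1 / (0.81817 × 0.8294) = 340.54 N·m.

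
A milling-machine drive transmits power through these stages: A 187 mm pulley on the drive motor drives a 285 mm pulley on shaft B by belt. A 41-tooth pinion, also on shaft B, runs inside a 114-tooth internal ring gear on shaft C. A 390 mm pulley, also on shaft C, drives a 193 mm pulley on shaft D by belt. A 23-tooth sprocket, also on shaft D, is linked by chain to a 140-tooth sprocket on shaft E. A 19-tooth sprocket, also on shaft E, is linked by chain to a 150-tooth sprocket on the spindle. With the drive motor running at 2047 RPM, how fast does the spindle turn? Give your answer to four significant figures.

Belt: ratio = 285/187 = 1.5241, so shaft B turns at 2047 / 1.5241 = 1343.1 RPM.
Internal gear: ratio = 114/41 = 2.7805, so shaft C turns at 1343.1 / 2.7805 = 483.05 RPM.
Belt: ratio = 193/390 = 0.49487, so shaft D turns at 483.05 / 0.49487 = 976.11 RPM.
Chain: ratio = 140/23 = 6.087, so shaft E turns at 976.11 / 6.087 = 160.36 RPM.
Chain: ratio = 150/19 = 7.8947, so the spindle turns at 160.36 / 7.8947 = 20.312 RPM.

20.31 RPM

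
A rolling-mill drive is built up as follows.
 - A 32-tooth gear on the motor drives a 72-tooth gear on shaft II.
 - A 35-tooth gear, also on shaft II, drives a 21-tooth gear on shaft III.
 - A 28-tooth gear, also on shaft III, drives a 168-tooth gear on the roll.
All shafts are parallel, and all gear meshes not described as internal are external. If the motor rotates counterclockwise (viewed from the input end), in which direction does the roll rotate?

clockwise

the motor → shaft II: external mesh, 1 reversal → CW.
shaft II → shaft III: external mesh, 1 reversal → CCW.
shaft III → the roll: external mesh, 1 reversal → CW.
3 reversals in total — an odd number — so the roll turns opposite to the motor.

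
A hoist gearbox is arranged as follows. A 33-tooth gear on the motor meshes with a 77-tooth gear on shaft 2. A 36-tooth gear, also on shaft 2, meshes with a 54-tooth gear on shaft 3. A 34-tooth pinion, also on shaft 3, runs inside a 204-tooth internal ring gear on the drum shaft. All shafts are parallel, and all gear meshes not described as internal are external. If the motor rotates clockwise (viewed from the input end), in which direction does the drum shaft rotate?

clockwise

the motor → shaft 2: external mesh, 1 reversal → CCW.
shaft 2 → shaft 3: external mesh, 1 reversal → CW.
shaft 3 → the drum shaft: internal mesh, same direction → CW.
2 reversals in total — an even number — so the drum shaft turns the same way as the motor.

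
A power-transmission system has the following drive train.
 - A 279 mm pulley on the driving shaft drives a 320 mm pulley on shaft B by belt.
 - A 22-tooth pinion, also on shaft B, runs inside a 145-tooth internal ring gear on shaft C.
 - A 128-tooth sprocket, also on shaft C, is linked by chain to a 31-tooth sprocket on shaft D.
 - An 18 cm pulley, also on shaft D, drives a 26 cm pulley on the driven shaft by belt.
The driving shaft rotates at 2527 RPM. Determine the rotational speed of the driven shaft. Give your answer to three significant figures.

Belt: ratio = 320/279 = 1.147, so shaft B turns at 2527 / 1.147 = 2203.2 RPM.
Internal gear: ratio = 145/22 = 6.5909, so shaft C turns at 2203.2 / 6.5909 = 334.28 RPM.
Chain: ratio = 31/128 = 0.24219, so shaft D turns at 334.28 / 0.24219 = 1380.3 RPM.
Belt: ratio = 26/18 = 1.4444, so the driven shaft turns at 1380.3 / 1.4444 = 955.57 RPM.

956 RPM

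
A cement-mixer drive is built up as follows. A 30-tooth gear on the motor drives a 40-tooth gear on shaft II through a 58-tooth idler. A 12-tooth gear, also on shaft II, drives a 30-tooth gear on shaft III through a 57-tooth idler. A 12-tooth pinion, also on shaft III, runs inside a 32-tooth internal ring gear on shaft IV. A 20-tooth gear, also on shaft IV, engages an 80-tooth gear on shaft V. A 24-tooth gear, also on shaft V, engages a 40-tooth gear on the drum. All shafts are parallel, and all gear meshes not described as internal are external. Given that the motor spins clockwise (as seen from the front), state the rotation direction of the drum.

the motor → shaft II: driver → idler → driven is 2 external meshes, 2 reversals → CW.
shaft II → shaft III: driver → idler → driven is 2 external meshes, 2 reversals → CW.
shaft III → shaft IV: internal mesh, same direction → CW.
shaft IV → shaft V: external mesh, 1 reversal → CCW.
shaft V → the drum: external mesh, 1 reversal → CW.
6 reversals in total — an even number — so the drum turns the same way as the motor.

clockwise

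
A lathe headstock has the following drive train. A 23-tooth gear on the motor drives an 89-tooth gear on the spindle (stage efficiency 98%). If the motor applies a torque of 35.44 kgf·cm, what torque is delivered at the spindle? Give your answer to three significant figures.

134 kgf·cm

Gear mesh: ratio = 89/23 = 3.8696; torque at the spindle = 35.44 × 3.8696 × 0.98 = 134.39 kgf·cm.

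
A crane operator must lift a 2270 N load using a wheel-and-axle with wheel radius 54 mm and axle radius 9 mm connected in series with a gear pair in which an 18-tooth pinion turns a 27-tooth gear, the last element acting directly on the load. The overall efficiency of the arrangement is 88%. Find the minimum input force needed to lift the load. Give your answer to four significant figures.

286.6 N

Wheel-and-axle MA = R/r = 54/9 = 6.
Gear pair MA = 27/18 = 1.5.
Combined ideal MA = 6 × 1.5 = 9.
Actual MA = 9 × 0.88 = 7.92.
Effort = load / actual MA = 2270 / 7.92 = 286.62 N.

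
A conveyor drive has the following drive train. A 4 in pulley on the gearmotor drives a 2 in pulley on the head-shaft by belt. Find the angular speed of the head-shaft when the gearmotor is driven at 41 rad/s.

82 rad/s

Belt: ratio = 2/4 = 0.5, so the head-shaft turns at 41 / 0.5 = 82 rad/s.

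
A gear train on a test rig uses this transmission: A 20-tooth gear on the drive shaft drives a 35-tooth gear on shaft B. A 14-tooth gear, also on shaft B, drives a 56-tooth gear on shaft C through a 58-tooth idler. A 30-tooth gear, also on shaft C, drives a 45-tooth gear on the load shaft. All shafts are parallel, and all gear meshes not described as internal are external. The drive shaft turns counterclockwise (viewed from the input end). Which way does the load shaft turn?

the drive shaft → shaft B: external mesh, 1 reversal → CW.
shaft B → shaft C: driver → idler → driven is 2 external meshes, 2 reversals → CW.
shaft C → the load shaft: external mesh, 1 reversal → CCW.
4 reversals in total — an even number — so the load shaft turns the same way as the drive shaft.

counterclockwise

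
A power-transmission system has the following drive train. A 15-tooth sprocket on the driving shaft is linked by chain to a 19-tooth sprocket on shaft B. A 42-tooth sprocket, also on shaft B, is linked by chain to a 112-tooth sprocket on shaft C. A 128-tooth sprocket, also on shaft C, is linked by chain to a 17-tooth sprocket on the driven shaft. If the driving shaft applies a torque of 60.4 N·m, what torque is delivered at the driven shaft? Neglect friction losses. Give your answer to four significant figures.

chain 19/15 = 1.2667 → τ = 60.4·1.2667 = 76.507 N·m
chain 112/42 = 2.6667 → τ = 76.507·2.6667 = 204.02 N·m
chain 17/128 = 0.13281 → τ = 204.02·0.13281 = 27.096 N·m

27.10 N·m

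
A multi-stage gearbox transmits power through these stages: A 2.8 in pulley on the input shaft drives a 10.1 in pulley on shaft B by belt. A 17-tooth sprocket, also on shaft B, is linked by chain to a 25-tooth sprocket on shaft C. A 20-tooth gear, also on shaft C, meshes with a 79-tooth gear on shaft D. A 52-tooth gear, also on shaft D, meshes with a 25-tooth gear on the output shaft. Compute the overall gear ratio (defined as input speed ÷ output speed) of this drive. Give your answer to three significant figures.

10.1

Each stage contributes driven/driver: belt 10.1/2.8 = 3.6071, chain 25/17 = 1.4706, gear mesh 79/20 = 3.95, gear mesh 25/52 = 0.48077.
Overall: 3.6071 × 1.4706 × 3.95 × 0.48077 = 10.074.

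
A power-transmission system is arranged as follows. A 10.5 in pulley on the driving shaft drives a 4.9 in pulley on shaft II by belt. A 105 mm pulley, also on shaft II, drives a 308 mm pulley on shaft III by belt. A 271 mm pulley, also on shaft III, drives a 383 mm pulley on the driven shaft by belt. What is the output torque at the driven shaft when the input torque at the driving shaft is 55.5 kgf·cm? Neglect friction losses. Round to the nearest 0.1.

107.4 kgf·cm

Belt: ratio = 4.9/10.5 = 0.46667; torque at shaft II = 55.5 × 0.46667 = 25.9 kgf·cm.
Belt: ratio = 308/105 = 2.9333; torque at shaft III = 25.9 × 2.9333 = 75.973 kgf·cm.
Belt: ratio = 383/271 = 1.4133; torque at the driven shaft = 75.973 × 1.4133 = 107.37 kgf·cm.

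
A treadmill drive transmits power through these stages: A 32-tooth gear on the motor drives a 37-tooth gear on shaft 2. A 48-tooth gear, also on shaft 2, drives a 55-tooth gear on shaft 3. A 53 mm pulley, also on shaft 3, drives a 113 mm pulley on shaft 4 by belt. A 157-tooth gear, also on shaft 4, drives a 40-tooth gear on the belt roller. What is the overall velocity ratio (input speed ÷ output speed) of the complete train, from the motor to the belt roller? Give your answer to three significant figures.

Each stage contributes driven/driver: gear mesh 37/32 = 1.1562, gear mesh 55/48 = 1.1458, belt 113/53 = 2.1321, gear mesh 40/157 = 0.25478.
Overall: 1.1562 × 1.1458 × 2.1321 × 0.25478 = 0.71967.

0.720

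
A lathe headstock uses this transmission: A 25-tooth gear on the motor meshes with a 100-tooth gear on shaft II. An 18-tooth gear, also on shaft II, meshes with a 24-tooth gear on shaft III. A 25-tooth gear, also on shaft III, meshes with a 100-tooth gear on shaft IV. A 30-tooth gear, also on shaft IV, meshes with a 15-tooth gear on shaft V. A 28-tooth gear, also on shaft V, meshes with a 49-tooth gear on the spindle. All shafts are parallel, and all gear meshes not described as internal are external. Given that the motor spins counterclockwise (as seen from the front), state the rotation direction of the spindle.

clockwise

the motor → shaft II: external mesh, 1 reversal → CW.
shaft II → shaft III: external mesh, 1 reversal → CCW.
shaft III → shaft IV: external mesh, 1 reversal → CW.
shaft IV → shaft V: external mesh, 1 reversal → CCW.
shaft V → the spindle: external mesh, 1 reversal → CW.
5 reversals in total — an odd number — so the spindle turns opposite to the motor.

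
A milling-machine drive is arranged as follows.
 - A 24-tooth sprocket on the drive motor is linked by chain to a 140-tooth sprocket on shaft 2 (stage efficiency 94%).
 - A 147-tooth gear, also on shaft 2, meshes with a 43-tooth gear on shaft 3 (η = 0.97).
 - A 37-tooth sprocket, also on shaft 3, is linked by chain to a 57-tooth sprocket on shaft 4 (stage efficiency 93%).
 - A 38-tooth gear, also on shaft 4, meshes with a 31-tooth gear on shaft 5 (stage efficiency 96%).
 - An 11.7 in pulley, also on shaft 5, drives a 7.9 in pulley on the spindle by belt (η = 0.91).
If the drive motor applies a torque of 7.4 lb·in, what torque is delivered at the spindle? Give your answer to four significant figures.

Chain: ratio = 140/24 = 5.8333; torque at shaft 2 = 7.4 × 5.8333 × 0.94 = 40.577 lb·in.
Gear mesh: ratio = 43/147 = 0.29252; torque at shaft 3 = 40.577 × 0.29252 × 0.97 = 11.513 lb·in.
Chain: ratio = 57/37 = 1.5405; torque at shaft 4 = 11.513 × 1.5405 × 0.93 = 16.495 lb·in.
Gear mesh: ratio = 31/38 = 0.81579; torque at shaft 5 = 16.495 × 0.81579 × 0.96 = 12.918 lb·in.
Belt: ratio = 7.9/11.7 = 0.67521; torque at the spindle = 12.918 × 0.67521 × 0.91 = 7.9376 lb·in.

7.938 lb·in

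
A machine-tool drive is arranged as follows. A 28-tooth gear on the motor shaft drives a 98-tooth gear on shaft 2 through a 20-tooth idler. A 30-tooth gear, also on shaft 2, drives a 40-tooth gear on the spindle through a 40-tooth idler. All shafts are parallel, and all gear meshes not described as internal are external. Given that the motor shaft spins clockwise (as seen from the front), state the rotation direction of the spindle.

clockwise

the motor shaft → shaft 2: driver → idler → driven is 2 external meshes, 2 reversals → CW.
shaft 2 → the spindle: driver → idler → driven is 2 external meshes, 2 reversals → CW.
4 reversals in total — an even number — so the spindle turns the same way as the motor shaft.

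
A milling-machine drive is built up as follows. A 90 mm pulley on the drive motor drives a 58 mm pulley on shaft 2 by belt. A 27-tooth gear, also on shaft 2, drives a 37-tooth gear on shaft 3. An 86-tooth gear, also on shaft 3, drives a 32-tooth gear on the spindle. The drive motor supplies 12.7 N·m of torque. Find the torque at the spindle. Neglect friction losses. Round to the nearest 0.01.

4.17 N·m

belt 58/90 = 0.64444 → τ = 12.7·0.64444 = 8.1844 N·m
gear mesh 37/27 = 1.3704 → τ = 8.1844·1.3704 = 11.216 N·m
gear mesh 32/86 = 0.37209 → τ = 11.216·0.37209 = 4.1733 N·m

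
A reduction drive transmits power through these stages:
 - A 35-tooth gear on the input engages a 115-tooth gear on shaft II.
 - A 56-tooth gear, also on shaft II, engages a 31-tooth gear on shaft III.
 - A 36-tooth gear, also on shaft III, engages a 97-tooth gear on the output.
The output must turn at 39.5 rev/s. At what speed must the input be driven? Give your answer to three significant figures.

194 rev/s

Overall ratio R = 3.2857 × 0.55357 × 2.6944 = 4.9009.
Required input speed = output speed × R = 39.5 × 4.9009 = 193.58 rev/s.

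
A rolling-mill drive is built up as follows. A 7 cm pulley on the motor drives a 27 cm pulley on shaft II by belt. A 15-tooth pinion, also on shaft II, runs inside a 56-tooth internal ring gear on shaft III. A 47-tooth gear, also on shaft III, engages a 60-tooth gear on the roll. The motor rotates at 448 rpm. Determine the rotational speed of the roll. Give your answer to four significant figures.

Belt: ratio = 27/7 = 3.8571, so shaft II turns at 448 / 3.8571 = 116.15 rpm.
Internal gear: ratio = 56/15 = 3.7333, so shaft III turns at 116.15 / 3.7333 = 31.111 rpm.
Gear mesh: ratio = 60/47 = 1.2766, so the roll turns at 31.111 / 1.2766 = 24.37 rpm.

24.37 rpm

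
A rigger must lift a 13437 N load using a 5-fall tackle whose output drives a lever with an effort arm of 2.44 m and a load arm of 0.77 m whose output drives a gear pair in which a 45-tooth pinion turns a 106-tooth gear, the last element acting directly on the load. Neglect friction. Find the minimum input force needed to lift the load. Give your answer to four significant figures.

Block-and-tackle MA = number of supporting rope parts = 5.
Lever MA = effort arm / load arm = 2.44/0.77 = 3.1688.
Gear pair MA = 106/45 = 2.3556.
Combined ideal MA = 5 × 3.1688 × 2.3556 = 37.322.
Effort = load / MA = 13437 / 37.322 = 360.03 N.

360.0 N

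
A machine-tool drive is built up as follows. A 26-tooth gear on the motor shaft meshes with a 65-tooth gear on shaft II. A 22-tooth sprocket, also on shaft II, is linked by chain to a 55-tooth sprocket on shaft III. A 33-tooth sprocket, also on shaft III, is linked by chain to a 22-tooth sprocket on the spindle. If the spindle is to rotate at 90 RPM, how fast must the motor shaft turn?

375 RPM

Overall ratio R = 2.5 × 2.5 × 0.66667 = 4.1667.
Required input speed = output speed × R = 90 × 4.1667 = 375 RPM.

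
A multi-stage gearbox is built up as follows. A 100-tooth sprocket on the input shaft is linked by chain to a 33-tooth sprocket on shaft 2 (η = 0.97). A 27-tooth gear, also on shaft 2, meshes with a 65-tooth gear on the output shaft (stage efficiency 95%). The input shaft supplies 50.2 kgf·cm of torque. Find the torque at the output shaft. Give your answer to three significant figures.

chain 33/100 = 0.33 → τ = 50.2·0.33·0.97 = 16.069 kgf·cm
gear mesh 65/27 = 2.4074 → τ = 16.069·2.4074·0.95 = 36.75 kgf·cm

36.8 kgf·cm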